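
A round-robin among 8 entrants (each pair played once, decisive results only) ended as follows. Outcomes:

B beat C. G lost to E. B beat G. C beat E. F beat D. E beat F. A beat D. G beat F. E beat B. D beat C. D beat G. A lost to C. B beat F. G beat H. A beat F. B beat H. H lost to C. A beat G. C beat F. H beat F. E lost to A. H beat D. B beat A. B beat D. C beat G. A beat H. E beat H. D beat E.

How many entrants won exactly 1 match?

1

Win totals: A 5, B 6, C 5, D 3, E 4, F 1, G 2, H 2.
Exactly 1: F — 1 entrant.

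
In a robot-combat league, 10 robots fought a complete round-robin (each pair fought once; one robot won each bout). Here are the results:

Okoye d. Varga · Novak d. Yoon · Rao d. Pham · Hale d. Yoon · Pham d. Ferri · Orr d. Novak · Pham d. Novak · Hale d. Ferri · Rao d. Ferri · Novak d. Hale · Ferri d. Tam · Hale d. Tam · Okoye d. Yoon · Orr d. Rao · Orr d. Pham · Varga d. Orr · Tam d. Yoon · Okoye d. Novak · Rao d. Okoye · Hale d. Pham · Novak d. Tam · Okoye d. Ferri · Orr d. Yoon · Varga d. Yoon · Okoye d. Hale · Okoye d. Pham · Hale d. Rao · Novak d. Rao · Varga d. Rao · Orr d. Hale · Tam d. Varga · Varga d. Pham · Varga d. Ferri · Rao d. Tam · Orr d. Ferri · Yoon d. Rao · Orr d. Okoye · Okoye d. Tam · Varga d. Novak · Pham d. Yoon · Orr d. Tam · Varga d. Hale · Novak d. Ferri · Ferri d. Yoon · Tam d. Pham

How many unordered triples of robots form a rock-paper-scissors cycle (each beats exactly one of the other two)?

17

Win totals: Okoye 7, Novak 5, Varga 7, Hale 5, Tam 3, Rao 4, Yoon 1, Ferri 2, Orr 8, Pham 3.
A robot with w wins dominates both others in C(w,2) triples; summing gives 21 + 10 + 21 + 10 + 3 + 6 + 0 + 1 + 28 + 3 = 103 transitive triples.
Total triples C(10,3) = 120, so cyclic triples = 120 − 103 = 17.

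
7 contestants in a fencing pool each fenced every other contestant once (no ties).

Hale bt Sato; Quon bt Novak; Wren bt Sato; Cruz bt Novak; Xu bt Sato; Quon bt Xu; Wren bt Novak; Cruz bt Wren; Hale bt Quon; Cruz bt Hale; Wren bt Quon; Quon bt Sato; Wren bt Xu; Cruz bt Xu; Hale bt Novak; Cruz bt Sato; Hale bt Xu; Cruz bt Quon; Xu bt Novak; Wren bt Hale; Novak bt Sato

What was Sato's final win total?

Sato's results: beat no one; lost to Novak, Quon, Xu, Hale, Cruz, Wren.
That is 0 wins.

0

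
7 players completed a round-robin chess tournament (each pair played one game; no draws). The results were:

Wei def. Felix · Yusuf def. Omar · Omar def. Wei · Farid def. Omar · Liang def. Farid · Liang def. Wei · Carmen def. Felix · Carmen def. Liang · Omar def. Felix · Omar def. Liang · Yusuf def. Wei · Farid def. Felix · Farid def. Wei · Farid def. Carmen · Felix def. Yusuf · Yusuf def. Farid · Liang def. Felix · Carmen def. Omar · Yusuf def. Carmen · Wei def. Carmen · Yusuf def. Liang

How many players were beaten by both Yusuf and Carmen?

Yusuf beat: Wei, Carmen, Liang, Omar, Farid.
Carmen beat: Felix, Liang, Omar.
Both beat: Liang, Omar — 2.

2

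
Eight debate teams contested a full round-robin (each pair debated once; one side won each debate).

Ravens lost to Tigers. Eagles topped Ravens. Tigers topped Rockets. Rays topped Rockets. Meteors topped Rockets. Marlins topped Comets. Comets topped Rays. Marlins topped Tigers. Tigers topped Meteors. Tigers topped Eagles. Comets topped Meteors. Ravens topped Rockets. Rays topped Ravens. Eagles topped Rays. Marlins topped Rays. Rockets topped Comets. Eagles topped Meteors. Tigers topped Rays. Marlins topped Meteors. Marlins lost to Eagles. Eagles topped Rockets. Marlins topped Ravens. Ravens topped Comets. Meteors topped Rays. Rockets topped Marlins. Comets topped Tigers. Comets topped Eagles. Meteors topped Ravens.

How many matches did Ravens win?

Ravens' results: beat Rockets, Comets; lost to Marlins, Tigers, Meteors, Eagles, Rays.
That is 2 wins.

2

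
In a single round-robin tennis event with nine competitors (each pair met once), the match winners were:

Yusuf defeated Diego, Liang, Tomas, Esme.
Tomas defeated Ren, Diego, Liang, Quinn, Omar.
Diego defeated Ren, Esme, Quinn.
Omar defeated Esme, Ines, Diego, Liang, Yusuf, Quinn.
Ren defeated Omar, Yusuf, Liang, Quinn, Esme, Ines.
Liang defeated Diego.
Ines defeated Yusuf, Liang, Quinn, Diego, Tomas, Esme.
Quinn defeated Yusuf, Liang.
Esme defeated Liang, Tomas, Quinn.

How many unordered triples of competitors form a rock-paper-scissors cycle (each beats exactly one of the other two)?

Win totals: Tomas 5, Quinn 2, Omar 6, Diego 3, Liang 1, Ines 6, Yusuf 4, Ren 6, Esme 3.
A competitor with w wins dominates both others in C(w,2) triples; summing gives 10 + 1 + 15 + 3 + 0 + 15 + 6 + 15 + 3 = 68 transitive triples.
Total triples C(9,3) = 84, so cyclic triples = 84 − 68 = 16.

16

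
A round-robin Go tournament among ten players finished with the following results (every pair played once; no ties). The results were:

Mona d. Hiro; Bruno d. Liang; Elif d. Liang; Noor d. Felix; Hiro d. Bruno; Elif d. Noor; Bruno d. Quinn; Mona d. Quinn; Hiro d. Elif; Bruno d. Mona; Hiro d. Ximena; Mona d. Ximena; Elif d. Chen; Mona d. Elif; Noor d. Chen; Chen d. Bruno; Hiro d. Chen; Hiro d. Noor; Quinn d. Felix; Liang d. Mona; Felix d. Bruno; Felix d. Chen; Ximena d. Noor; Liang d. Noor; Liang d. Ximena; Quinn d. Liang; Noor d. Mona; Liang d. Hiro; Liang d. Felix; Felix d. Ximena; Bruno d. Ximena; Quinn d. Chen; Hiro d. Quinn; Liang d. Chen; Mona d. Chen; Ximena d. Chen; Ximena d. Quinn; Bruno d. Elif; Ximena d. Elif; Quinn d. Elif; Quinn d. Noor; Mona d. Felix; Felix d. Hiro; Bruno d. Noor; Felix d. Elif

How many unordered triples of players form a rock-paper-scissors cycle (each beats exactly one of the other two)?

28

Win totals: Ximena 4, Bruno 6, Felix 5, Mona 6, Noor 3, Chen 1, Quinn 5, Hiro 6, Liang 6, Elif 3.
A player with w wins dominates both others in C(w,2) triples; summing gives 6 + 15 + 10 + 15 + 3 + 0 + 10 + 15 + 15 + 3 = 92 transitive triples.
Total triples C(10,3) = 120, so cyclic triples = 120 − 92 = 28.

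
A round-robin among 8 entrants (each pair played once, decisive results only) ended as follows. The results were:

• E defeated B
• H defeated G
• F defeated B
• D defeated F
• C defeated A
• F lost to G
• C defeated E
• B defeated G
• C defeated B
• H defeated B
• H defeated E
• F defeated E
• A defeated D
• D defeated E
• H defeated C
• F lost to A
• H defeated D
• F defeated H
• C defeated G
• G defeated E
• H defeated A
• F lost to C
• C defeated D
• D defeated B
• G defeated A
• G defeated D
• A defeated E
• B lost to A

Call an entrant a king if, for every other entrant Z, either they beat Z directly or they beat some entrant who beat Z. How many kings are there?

A cannot reach C in two steps.
B cannot reach C, H in two steps.
C reaches everyone (king).
D cannot reach A, C in two steps.
E cannot reach A, C, D, F, H in two steps.
F reaches everyone (king).
G cannot reach C in two steps.
H reaches everyone (king).
Kings: C, F, H — 3.

3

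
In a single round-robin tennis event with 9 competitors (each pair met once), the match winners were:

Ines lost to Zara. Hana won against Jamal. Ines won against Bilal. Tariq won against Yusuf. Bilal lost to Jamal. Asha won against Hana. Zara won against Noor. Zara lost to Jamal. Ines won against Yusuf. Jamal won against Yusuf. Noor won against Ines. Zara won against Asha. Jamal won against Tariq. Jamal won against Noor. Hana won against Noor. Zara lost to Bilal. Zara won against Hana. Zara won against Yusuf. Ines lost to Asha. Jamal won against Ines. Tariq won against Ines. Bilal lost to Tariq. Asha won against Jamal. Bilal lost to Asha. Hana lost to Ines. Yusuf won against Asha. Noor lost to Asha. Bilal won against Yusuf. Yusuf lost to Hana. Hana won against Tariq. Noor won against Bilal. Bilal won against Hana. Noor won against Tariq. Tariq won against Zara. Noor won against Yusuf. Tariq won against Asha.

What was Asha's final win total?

Asha's results: beat Hana, Bilal, Ines, Jamal, Noor; lost to Yusuf, Zara, Tariq.
That is 5 wins.

5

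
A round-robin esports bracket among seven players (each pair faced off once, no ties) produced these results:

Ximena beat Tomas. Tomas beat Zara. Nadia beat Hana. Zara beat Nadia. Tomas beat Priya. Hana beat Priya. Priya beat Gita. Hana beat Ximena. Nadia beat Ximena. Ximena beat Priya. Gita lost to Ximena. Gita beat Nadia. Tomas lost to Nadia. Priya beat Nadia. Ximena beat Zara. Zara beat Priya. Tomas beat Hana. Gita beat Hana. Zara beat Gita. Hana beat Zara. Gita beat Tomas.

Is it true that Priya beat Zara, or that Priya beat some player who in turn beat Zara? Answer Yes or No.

Priya did not beat Zara directly.
Priya beat Nadia, Gita, but each of them lost to Zara. No two-step path.

No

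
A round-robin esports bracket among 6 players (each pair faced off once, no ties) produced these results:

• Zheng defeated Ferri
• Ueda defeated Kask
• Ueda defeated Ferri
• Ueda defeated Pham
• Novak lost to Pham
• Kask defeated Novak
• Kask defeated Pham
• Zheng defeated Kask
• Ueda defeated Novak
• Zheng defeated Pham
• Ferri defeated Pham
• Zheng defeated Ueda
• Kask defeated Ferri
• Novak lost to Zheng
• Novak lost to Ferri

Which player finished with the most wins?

Win totals: Kask 3, Ferri 2, Zheng 5, Novak 0, Ueda 4, Pham 1.
Zheng leads with 5 wins (next highest: 4).

Zheng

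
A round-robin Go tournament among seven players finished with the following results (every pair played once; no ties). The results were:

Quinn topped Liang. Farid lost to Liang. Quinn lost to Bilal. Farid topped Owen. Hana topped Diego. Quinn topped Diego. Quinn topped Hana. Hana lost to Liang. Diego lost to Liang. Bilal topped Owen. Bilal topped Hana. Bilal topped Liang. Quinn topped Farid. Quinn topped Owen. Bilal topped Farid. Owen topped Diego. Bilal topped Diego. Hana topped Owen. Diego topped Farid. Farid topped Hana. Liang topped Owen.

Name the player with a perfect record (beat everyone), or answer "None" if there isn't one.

Bilal

Bilal has 6 wins out of 6 opponents — a perfect record.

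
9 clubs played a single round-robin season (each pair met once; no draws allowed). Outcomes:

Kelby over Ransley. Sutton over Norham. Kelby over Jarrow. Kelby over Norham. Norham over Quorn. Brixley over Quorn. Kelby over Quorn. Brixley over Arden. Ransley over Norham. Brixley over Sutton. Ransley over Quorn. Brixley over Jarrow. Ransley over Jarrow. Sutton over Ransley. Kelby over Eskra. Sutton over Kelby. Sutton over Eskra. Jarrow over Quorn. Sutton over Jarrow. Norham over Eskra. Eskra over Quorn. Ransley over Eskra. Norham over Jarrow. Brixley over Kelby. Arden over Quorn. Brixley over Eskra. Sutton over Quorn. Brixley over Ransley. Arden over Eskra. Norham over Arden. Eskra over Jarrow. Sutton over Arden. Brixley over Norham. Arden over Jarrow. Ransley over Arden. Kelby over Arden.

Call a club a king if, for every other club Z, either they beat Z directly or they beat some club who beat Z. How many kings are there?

1

Kelby cannot reach Sutton, Brixley in two steps.
Sutton cannot reach Brixley in two steps.
Brixley reaches everyone (king).
Quorn cannot reach Kelby, Sutton, Brixley, Jarrow, Eskra, Arden, Norham, Ransley in two steps.
Jarrow cannot reach Kelby, Sutton, Brixley, Eskra, Arden, Norham, Ransley in two steps.
Eskra cannot reach Kelby, Sutton, Brixley, Arden, Norham, Ransley in two steps.
Arden cannot reach Kelby, Sutton, Brixley, Norham, Ransley in two steps.
Norham cannot reach Kelby, Sutton, Brixley, Ransley in two steps.
Ransley cannot reach Kelby, Sutton, Brixley in two steps.
Kings: Brixley — 1.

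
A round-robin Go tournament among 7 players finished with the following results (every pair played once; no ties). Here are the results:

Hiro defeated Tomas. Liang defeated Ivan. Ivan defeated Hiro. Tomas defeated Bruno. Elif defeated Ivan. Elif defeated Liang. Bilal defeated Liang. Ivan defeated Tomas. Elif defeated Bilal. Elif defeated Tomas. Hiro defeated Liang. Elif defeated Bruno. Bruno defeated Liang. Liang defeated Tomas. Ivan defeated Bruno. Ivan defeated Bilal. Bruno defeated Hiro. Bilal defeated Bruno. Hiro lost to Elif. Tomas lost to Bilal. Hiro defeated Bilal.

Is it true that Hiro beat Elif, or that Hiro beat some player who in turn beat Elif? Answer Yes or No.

Hiro did not beat Elif directly.
Hiro beat Tomas, Bilal, Liang, but each of them lost to Elif. No two-step path.

No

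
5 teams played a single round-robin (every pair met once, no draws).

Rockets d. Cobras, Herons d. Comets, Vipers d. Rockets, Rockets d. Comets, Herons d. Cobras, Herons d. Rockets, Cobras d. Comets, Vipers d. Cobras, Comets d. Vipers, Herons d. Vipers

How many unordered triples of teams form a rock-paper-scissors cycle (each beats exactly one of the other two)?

Win totals: Rockets 2, Cobras 1, Vipers 2, Comets 1, Herons 4.
A team with w wins dominates both others in C(w,2) triples; summing gives 1 + 0 + 1 + 0 + 6 = 8 transitive triples.
Total triples C(5,3) = 10, so cyclic triples = 10 − 8 = 2.

2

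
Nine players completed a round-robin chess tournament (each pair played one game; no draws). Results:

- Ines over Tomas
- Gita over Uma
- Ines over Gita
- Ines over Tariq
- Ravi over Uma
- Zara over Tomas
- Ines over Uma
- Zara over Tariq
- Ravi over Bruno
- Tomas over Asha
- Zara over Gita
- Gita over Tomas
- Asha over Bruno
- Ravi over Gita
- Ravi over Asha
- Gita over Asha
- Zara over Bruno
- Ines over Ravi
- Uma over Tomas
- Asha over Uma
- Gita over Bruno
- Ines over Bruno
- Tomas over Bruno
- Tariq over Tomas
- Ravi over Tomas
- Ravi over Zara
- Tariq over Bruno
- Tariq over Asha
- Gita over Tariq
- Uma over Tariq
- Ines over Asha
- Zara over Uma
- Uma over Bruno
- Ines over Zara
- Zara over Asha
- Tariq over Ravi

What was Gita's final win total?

Gita's results: beat Uma, Tomas, Tariq, Asha, Bruno; lost to Zara, Ravi, Ines.
That is 5 wins.

5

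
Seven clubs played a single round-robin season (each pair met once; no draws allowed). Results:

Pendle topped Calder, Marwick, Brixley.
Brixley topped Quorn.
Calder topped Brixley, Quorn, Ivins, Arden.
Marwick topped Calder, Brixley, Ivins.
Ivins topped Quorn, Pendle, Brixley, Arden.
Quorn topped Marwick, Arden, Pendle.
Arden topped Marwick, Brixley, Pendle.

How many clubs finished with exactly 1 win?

1

Win totals: Arden 3, Quorn 3, Pendle 3, Brixley 1, Ivins 4, Marwick 3, Calder 4.
Exactly 1: Brixley — 1 club.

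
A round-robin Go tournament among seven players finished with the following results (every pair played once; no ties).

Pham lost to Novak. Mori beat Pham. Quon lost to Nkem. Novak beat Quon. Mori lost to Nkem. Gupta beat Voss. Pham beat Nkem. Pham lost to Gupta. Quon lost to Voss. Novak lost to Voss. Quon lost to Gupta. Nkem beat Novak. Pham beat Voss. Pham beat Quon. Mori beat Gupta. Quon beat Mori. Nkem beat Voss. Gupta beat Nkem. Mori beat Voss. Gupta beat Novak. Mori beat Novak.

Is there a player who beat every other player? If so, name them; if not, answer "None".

None

Highest win total is Gupta with 5 (out of 6 possible).
Gupta lost to Mori, so no player went undefeated.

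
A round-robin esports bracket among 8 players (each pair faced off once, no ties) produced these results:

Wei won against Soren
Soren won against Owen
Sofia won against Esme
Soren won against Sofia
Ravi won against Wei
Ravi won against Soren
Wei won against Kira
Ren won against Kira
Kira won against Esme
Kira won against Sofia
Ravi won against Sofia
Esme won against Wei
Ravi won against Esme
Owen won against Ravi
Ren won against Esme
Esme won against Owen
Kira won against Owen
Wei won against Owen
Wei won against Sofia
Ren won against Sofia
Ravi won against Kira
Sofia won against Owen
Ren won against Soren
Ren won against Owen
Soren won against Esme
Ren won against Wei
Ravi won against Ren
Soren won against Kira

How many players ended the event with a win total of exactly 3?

Win totals: Ravi 6, Esme 2, Sofia 2, Soren 4, Ren 6, Owen 1, Wei 4, Kira 3.
Exactly 3: Kira — 1 player.

1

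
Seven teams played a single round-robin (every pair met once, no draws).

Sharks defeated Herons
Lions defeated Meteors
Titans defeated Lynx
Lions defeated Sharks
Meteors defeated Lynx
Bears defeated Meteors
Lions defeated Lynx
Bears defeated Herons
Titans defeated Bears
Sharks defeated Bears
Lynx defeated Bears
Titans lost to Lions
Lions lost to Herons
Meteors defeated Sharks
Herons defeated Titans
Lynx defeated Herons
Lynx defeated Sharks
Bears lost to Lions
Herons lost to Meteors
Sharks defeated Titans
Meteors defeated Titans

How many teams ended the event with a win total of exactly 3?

2

Win totals: Herons 2, Lions 5, Sharks 3, Lynx 3, Bears 2, Titans 2, Meteors 4.
Exactly 3: Sharks, Lynx — 2 teams.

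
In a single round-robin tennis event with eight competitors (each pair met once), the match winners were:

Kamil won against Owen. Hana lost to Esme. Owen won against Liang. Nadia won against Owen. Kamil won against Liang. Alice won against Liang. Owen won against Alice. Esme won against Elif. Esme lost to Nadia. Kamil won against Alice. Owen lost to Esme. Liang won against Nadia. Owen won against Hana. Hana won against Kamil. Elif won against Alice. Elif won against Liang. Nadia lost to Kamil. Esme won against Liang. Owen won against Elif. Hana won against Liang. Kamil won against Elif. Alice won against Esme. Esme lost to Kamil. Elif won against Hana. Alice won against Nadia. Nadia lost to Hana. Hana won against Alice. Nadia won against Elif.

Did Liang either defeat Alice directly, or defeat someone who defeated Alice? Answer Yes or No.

No

Liang did not beat Alice directly.
Liang beat Nadia, but each of them lost to Alice. No two-step path.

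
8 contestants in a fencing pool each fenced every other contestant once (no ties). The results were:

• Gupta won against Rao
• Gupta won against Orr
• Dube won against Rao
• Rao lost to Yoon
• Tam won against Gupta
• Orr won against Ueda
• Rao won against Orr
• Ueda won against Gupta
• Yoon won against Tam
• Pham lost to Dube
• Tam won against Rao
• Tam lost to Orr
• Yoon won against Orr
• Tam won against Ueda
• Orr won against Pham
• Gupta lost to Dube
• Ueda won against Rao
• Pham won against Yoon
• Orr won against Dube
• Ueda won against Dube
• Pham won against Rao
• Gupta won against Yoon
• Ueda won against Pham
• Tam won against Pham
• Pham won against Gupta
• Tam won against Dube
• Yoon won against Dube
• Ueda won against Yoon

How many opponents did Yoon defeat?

4

Yoon's results: beat Dube, Rao, Tam, Orr; lost to Pham, Ueda, Gupta.
That is 4 wins.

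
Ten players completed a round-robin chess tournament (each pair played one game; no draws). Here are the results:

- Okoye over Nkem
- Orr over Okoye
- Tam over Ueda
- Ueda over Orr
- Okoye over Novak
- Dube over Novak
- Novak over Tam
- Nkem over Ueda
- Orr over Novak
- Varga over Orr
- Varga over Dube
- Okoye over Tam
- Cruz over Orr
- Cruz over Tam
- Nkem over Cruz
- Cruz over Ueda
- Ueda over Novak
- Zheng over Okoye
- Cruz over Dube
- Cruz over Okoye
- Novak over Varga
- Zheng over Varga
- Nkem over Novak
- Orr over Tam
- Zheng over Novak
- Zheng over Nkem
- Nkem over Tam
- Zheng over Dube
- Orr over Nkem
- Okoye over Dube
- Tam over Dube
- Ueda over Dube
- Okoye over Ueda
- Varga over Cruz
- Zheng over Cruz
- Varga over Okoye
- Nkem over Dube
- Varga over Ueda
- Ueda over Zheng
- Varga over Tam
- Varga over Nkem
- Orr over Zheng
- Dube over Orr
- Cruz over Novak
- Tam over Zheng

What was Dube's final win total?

2

Dube's results: beat Novak, Orr; lost to Cruz, Tam, Zheng, Ueda, Okoye, Nkem, Varga.
That is 2 wins.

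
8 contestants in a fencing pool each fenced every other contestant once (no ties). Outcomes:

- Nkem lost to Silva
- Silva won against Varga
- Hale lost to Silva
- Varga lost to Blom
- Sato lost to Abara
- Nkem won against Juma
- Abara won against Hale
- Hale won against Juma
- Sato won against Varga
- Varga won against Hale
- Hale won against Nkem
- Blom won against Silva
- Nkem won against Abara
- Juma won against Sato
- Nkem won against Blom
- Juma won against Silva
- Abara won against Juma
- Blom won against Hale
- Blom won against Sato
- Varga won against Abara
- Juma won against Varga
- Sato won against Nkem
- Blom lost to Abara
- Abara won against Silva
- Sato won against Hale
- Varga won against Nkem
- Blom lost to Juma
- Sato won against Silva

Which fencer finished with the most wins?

Abara

Win totals: Juma 4, Silva 3, Abara 5, Blom 4, Hale 2, Sato 4, Nkem 3, Varga 3.
Abara leads with 5 wins (next highest: 4).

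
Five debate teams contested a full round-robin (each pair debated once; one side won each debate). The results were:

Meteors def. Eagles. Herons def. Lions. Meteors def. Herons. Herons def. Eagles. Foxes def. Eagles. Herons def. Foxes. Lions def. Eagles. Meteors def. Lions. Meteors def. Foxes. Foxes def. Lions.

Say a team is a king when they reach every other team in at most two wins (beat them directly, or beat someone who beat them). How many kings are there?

1

Eagles cannot reach Herons, Meteors, Lions, Foxes in two steps.
Herons cannot reach Meteors in two steps.
Meteors reaches everyone (king).
Lions cannot reach Herons, Meteors, Foxes in two steps.
Foxes cannot reach Herons, Meteors in two steps.
Kings: Meteors — 1.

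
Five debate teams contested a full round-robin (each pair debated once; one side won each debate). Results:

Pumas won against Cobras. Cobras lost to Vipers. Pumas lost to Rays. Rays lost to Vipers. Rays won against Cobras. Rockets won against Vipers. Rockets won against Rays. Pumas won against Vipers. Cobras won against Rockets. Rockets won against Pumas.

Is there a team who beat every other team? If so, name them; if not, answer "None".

Highest win total is Rockets with 3 (out of 4 possible).
Rockets lost to Cobras, so no team went undefeated.

None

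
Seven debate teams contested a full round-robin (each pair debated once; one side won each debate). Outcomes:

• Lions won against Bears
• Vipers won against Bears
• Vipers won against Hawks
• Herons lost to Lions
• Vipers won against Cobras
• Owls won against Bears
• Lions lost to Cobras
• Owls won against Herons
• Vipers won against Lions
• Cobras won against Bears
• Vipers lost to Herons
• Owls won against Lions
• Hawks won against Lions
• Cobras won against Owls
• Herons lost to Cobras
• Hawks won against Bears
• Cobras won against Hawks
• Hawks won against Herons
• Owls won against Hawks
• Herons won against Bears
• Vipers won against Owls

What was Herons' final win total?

Herons' results: beat Vipers, Bears; lost to Owls, Cobras, Hawks, Lions.
That is 2 wins.

2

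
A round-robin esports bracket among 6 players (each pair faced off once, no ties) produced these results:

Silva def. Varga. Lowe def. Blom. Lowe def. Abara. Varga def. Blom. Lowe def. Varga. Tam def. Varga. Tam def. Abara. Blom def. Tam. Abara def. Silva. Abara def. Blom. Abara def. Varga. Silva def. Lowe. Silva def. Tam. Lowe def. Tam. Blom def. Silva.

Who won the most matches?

Win totals: Blom 2, Lowe 4, Silva 3, Abara 3, Tam 2, Varga 1.
Lowe leads with 4 wins (next highest: 3).

Lowe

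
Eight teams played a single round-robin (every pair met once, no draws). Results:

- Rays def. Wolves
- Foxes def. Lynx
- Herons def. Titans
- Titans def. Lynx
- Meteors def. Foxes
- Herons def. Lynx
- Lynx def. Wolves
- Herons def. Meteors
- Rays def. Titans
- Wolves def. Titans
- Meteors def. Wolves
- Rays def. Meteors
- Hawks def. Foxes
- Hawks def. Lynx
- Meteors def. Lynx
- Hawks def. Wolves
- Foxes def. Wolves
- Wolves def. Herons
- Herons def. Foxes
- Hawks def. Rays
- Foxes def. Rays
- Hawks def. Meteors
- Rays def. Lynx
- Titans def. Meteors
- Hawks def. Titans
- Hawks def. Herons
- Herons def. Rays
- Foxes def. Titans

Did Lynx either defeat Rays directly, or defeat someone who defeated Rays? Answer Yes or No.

No

Lynx did not beat Rays directly.
Lynx beat Wolves, but each of them lost to Rays. No two-step path.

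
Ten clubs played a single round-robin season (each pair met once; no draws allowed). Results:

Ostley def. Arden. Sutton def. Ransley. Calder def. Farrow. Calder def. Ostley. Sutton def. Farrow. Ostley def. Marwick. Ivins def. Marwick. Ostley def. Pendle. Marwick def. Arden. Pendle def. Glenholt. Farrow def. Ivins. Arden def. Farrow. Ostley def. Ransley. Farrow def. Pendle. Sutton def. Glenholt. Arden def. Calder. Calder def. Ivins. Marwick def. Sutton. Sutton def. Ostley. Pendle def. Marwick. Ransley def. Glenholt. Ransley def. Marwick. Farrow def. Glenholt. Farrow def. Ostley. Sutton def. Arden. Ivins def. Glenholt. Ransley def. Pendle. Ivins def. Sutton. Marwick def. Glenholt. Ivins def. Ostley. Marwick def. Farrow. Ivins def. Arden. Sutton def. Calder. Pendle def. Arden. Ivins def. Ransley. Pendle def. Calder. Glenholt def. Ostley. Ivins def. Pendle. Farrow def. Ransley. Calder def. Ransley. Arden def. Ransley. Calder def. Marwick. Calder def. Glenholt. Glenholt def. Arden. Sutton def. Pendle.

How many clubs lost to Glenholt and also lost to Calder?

1

Glenholt beat: Ostley, Arden.
Calder beat: Ostley, Marwick, Ransley, Glenholt, Farrow, Ivins.
Both beat: Ostley — 1.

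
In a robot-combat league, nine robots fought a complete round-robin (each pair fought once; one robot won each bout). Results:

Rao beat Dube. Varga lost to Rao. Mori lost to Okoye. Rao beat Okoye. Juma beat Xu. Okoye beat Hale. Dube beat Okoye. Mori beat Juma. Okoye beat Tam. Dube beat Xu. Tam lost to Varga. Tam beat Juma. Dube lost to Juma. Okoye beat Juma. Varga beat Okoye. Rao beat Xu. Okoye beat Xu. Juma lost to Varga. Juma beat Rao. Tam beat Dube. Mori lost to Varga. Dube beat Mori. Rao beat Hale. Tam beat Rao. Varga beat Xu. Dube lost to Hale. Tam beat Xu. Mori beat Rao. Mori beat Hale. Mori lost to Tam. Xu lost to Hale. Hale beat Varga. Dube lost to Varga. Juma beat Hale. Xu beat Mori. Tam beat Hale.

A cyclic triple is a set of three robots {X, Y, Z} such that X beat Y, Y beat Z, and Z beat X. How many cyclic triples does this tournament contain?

Win totals: Tam 6, Okoye 5, Dube 3, Rao 5, Juma 4, Xu 1, Varga 6, Mori 3, Hale 3.
A robot with w wins dominates both others in C(w,2) triples; summing gives 15 + 10 + 3 + 10 + 6 + 0 + 15 + 3 + 3 = 65 transitive triples.
Total triples C(9,3) = 84, so cyclic triples = 84 − 65 = 19.

19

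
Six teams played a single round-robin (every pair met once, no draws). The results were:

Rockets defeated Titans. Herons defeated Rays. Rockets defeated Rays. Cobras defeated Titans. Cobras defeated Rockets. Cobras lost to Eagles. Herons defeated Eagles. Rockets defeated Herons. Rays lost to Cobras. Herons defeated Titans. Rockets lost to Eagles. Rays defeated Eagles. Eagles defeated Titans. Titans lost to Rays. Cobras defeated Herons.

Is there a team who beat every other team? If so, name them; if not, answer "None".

None

Highest win total is Cobras with 4 (out of 5 possible).
Cobras lost to Eagles, so no team went undefeated.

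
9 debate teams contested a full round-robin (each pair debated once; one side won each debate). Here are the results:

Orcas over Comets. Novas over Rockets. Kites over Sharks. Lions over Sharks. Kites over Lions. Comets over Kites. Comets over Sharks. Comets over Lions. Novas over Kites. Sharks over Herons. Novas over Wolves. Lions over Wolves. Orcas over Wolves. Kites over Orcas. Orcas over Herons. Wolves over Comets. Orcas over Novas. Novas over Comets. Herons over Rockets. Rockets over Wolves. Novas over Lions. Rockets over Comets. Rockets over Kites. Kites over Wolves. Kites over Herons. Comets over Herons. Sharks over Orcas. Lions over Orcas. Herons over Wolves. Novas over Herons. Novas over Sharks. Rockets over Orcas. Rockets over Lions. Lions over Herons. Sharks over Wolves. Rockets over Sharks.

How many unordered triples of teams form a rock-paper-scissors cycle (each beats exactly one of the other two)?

16

Win totals: Herons 2, Wolves 1, Lions 4, Comets 4, Rockets 6, Kites 5, Novas 7, Sharks 3, Orcas 4.
A team with w wins dominates both others in C(w,2) triples; summing gives 1 + 0 + 6 + 6 + 15 + 10 + 21 + 3 + 6 = 68 transitive triples.
Total triples C(9,3) = 84, so cyclic triples = 84 − 68 = 16.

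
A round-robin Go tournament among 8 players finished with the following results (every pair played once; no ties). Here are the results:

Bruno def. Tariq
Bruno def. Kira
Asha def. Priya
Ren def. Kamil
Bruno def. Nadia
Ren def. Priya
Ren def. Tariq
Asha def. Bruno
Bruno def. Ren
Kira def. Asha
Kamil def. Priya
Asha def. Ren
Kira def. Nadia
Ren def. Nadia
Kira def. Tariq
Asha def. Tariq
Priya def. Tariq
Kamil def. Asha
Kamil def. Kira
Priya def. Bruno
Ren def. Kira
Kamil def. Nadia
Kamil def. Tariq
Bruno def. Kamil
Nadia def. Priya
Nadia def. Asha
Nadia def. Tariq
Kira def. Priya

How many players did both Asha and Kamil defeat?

Asha beat: Ren, Priya, Bruno, Tariq.
Kamil beat: Priya, Asha, Tariq, Kira, Nadia.
Both beat: Priya, Tariq — 2.

2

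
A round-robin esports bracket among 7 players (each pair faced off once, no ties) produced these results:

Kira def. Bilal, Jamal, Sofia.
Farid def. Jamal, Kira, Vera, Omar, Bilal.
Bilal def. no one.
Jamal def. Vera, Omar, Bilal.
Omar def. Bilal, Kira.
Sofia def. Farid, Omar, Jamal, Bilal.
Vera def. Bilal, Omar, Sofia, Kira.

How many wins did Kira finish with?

Kira's results: beat Sofia, Jamal, Bilal; lost to Vera, Omar, Farid.
That is 3 wins.

3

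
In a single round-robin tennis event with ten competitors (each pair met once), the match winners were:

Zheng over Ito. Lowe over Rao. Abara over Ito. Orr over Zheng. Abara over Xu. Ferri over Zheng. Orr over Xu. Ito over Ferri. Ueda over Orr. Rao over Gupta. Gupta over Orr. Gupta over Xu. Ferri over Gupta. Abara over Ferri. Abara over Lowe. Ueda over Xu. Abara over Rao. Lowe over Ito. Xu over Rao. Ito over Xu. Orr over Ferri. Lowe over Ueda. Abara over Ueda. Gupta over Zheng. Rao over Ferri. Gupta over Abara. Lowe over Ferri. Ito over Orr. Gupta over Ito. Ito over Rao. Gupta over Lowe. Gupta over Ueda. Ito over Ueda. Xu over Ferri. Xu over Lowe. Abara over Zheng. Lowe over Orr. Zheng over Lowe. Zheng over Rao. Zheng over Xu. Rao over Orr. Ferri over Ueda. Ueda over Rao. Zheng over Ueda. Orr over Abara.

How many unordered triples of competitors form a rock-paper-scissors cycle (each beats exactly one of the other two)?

Win totals: Xu 3, Orr 4, Ferri 3, Gupta 7, Ito 5, Abara 7, Lowe 5, Rao 3, Ueda 3, Zheng 5.
A competitor with w wins dominates both others in C(w,2) triples; summing gives 3 + 6 + 3 + 21 + 10 + 21 + 10 + 3 + 3 + 10 = 90 transitive triples.
Total triples C(10,3) = 120, so cyclic triples = 120 − 90 = 30.

30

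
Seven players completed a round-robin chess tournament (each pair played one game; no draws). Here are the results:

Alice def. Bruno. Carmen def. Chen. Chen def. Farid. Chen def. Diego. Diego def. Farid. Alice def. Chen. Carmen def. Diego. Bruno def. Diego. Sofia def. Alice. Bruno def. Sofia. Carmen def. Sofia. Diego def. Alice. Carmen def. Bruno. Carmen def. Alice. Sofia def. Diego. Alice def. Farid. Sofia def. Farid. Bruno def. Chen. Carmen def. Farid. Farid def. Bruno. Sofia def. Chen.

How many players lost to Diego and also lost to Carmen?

2

Diego beat: Farid, Alice.
Carmen beat: Sofia, Farid, Chen, Alice, Bruno, Diego.
Both beat: Farid, Alice — 2.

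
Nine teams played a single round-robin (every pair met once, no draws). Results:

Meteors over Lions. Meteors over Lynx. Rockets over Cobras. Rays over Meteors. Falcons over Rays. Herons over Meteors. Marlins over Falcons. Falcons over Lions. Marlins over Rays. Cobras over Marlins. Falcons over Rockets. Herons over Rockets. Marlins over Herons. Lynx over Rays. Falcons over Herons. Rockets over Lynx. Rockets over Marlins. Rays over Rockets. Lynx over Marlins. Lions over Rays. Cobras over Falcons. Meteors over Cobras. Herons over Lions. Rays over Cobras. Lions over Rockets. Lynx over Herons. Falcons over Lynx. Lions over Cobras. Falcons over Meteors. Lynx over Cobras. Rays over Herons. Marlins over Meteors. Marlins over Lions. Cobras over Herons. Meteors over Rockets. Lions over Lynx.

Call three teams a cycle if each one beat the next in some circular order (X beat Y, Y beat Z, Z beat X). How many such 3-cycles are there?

Win totals: Lions 4, Cobras 3, Marlins 5, Lynx 4, Rays 4, Falcons 6, Rockets 3, Herons 3, Meteors 4.
A team with w wins dominates both others in C(w,2) triples; summing gives 6 + 3 + 10 + 6 + 6 + 15 + 3 + 3 + 6 = 58 transitive triples.
Total triples C(9,3) = 84, so cyclic triples = 84 − 58 = 26.

26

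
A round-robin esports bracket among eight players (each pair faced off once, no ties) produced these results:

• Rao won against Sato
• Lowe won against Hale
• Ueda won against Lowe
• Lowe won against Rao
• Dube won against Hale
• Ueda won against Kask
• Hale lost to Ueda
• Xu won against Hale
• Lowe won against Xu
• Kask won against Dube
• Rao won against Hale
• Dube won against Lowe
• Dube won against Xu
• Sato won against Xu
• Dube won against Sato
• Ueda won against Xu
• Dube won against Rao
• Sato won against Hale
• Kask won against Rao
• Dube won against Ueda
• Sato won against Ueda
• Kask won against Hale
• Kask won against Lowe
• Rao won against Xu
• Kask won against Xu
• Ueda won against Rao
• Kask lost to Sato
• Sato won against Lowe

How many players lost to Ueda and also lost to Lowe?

3

Ueda beat: Lowe, Kask, Xu, Rao, Hale.
Lowe beat: Xu, Rao, Hale.
Both beat: Xu, Rao, Hale — 3.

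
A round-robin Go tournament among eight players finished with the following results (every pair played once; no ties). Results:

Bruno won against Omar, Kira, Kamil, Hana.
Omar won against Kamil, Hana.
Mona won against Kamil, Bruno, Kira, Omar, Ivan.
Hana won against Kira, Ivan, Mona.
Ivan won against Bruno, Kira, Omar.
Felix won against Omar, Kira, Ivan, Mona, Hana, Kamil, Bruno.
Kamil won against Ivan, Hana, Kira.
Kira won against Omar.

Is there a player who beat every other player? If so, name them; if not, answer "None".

Felix has 7 wins out of 7 opponents — a perfect record.

Felix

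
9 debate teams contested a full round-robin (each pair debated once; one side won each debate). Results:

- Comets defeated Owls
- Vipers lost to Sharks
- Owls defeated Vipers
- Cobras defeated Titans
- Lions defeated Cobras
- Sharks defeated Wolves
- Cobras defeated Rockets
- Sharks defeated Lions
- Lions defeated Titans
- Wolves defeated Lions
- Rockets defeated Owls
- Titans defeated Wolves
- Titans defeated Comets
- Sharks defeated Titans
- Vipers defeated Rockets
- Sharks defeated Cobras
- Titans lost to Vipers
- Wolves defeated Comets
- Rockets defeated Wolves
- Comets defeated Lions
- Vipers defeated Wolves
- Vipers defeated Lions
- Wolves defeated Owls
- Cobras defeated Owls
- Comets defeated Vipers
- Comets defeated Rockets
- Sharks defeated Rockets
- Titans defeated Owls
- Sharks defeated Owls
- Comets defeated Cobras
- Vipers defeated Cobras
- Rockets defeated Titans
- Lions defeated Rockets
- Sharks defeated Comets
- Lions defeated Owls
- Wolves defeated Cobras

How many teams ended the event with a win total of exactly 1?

Win totals: Titans 3, Wolves 4, Cobras 3, Sharks 8, Owls 1, Vipers 5, Comets 5, Lions 4, Rockets 3.
Exactly 1: Owls — 1 team.

1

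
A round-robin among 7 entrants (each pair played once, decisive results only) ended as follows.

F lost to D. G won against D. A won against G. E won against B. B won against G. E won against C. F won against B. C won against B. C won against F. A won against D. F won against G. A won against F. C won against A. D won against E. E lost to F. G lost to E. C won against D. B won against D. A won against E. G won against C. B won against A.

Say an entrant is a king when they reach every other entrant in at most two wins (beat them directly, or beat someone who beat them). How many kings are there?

A reaches everyone (king).
B reaches everyone (king).
C reaches everyone (king).
D cannot reach A in two steps.
E reaches everyone (king).
F reaches everyone (king).
G reaches everyone (king).
Kings: A, B, C, E, F, G — 6.

6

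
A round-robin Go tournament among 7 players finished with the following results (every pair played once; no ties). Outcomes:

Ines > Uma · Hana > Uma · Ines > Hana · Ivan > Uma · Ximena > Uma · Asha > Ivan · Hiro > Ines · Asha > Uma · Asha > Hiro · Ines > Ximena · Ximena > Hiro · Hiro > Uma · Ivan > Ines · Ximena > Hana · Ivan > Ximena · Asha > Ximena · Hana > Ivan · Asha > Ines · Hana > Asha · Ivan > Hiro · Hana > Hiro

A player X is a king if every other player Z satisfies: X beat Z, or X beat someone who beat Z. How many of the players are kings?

4

Ximena reaches everyone (king).
Ines reaches everyone (king).
Uma cannot reach Ximena, Ines, Hiro, Asha, Ivan, Hana in two steps.
Hiro cannot reach Asha, Ivan in two steps.
Asha reaches everyone (king).
Ivan cannot reach Asha in two steps.
Hana reaches everyone (king).
Kings: Ximena, Ines, Asha, Hana — 4.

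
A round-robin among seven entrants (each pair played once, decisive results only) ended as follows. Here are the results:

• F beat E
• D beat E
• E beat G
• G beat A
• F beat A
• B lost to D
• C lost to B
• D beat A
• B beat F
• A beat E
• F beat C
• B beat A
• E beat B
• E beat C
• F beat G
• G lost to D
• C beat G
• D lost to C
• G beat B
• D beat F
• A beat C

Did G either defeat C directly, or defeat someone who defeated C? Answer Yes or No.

Yes

G did not beat C directly.
G beat A, B. Of those, A beat C.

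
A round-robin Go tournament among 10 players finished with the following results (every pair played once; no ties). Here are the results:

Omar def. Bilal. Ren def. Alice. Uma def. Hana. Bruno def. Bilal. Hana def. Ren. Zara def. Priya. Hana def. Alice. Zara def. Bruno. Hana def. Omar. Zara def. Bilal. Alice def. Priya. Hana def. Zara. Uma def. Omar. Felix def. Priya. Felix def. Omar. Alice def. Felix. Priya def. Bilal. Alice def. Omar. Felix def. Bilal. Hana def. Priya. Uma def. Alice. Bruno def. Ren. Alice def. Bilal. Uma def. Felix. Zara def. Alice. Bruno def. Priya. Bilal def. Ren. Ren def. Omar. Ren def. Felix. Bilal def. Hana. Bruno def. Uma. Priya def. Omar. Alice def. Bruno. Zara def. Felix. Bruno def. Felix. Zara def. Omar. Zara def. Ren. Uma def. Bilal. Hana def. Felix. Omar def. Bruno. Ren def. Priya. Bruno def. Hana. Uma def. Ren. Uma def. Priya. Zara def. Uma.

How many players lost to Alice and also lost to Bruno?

3

Alice beat: Felix, Bruno, Omar, Priya, Bilal.
Bruno beat: Ren, Felix, Hana, Uma, Priya, Bilal.
Both beat: Felix, Priya, Bilal — 3.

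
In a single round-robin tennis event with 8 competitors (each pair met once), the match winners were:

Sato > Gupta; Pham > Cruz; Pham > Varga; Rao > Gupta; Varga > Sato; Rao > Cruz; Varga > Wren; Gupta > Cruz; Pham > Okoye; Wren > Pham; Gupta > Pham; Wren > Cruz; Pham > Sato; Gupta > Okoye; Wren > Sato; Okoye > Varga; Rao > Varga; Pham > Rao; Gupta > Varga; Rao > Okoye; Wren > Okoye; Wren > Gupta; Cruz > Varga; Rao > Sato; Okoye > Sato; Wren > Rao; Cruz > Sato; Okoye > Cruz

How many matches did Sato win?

1

Sato's results: beat Gupta; lost to Okoye, Wren, Rao, Cruz, Pham, Varga.
That is 1 win.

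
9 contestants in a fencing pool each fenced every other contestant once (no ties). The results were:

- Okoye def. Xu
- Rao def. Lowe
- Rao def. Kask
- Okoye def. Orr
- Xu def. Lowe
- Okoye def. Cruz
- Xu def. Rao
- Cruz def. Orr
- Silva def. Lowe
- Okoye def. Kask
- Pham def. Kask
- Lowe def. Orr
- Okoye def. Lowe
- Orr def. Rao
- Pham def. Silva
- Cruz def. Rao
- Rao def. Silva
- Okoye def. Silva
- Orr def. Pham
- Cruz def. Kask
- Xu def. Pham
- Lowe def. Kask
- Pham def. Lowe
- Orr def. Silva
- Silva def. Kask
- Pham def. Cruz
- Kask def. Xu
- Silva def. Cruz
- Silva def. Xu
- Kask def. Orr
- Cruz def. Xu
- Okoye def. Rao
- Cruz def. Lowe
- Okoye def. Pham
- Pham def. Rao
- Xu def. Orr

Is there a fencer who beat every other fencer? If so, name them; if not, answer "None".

Okoye

Okoye has 8 wins out of 8 opponents — a perfect record.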